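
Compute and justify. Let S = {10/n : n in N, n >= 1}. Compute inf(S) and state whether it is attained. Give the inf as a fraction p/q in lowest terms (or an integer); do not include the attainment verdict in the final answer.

Analysis:
- Values: 10, 5, 10/3, 5/2, ... strictly decreasing.
- The maximum is 10 (n=1); sup = 10 (attained).
- The set is bounded below by 0; 10/n -> 0 so 0 is the greatest lower bound.
- 0 is not in the set, so inf = 0 is not attained.
Conclusion: inf(S) = 0, not attained in S.

0


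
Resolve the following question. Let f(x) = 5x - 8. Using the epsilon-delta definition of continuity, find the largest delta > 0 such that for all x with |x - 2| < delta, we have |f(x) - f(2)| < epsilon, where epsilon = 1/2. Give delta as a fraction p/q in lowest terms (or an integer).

We compute f(2) = 5*(2) - 8 = 2.
|f(x) - f(2)| = |5x - 8 - (2)| = |5(x - 2)| = 5|x - 2|.
We need 5|x - 2| < 1/2, i.e. |x - 2| < 1/2 / 5 = 1/10.
So any delta <= 1/10 works. Conversely, if delta > 1/10, then x = 2 + 1/10 satisfies |x - 2| = 1/10 < delta but |f(x) - f(2)| = 5 * 1/10 = 1/2, which is not < 1/2; so no larger delta works.
Hence the largest such delta is 1/10.

1/10


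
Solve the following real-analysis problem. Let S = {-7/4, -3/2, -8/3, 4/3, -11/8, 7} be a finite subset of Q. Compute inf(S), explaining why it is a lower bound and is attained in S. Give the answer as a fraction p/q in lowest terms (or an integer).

S is finite, so inf(S) = min(S).
Sorted increasing:
-8/3, -7/4, -3/2, -11/8, 4/3, 7
The extremum is -8/3.
For every x in S, x >= -8/3. And -8/3 is in S, so it is attained.
Therefore inf(S) = -8/3.

-8/3


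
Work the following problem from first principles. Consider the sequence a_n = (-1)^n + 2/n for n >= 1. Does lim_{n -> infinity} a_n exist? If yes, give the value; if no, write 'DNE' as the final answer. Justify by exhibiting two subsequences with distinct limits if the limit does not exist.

Examine the behaviour of a_n along subsequences.
a_{2k} = 1 + 2/(2k) -> 1. a_{2k+1} = -1 + 2/(2k+1) -> -1.
Since these two subsequential limits are 1 and -1, distinct, the full sequence cannot converge (a convergent sequence has all subsequences tending to the same limit). So lim a_n does not exist.

DNE


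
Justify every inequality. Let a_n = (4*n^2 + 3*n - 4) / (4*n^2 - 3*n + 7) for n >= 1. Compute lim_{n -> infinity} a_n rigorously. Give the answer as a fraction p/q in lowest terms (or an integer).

Divide numerator and denominator by n^2, the highest power:
numerator / n^2 = 4 + 3/n - 4/n^2
denominator / n^2 = 4 - 3/n + 7/n^2
As n -> infinity, all terms of the form c/n^k (k >= 1) tend to 0.
So numerator / n^2 -> 4 and denominator / n^2 -> 4.
Therefore lim a_n = 1.

1


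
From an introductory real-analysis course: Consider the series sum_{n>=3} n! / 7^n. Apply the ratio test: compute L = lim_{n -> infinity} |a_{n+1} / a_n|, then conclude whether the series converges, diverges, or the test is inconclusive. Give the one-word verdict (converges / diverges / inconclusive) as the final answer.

Let a_n denote the general term. Form the ratio a_{n+1}/a_n and simplify:
a_{n+1}/a_n = n/7 + 1/7
Take the limit as n -> infinity: L = infinity.
Since L = infinity > 1 (or L = infinity), the ratio test implies the series diverges.

diverges


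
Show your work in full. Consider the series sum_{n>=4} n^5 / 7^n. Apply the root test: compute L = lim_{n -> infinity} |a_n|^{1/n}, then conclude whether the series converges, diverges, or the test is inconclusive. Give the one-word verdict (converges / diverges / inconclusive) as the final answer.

Let a_n denote the general term. Form |a_n|^(1/n) and simplify:
|a_n|^(1/n) = n^(5/n)/7
Take the limit as n -> infinity: L = 1/7.
Since L = 1/7 < 1, the root test implies convergence.

converges


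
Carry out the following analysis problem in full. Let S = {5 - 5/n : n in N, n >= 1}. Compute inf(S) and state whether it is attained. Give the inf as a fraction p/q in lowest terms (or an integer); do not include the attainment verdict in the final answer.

Analysis:
- Values: 0, 5/2, 10/3, 15/4, ... strictly increasing.
- Minimum is 0 (n=1); inf = 0 (attained).
- 5 - 5/n -> 5 from below; sup = 5, not attained.
Conclusion: inf(S) = 0, attained in S.

0


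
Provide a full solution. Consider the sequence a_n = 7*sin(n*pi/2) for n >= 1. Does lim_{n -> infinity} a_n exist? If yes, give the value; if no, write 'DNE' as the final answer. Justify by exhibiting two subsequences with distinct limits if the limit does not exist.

Examine the behaviour of a_n along subsequences.
a_{4k+1} = 7*sin(pi/2 + 2k*pi) = 7 -> 7. a_{4k+3} = 7*sin(3pi/2 + 2k*pi) = -7 -> -7.
Since these two subsequential limits are 7 and -7, distinct, the full sequence cannot converge (a convergent sequence has all subsequences tending to the same limit). So lim a_n does not exist.

DNE


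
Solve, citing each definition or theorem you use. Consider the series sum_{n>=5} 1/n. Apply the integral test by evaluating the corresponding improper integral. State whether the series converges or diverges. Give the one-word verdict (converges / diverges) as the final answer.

Let f(x) = 1/x. Then f is positive, continuous, and decreasing on [5, infinity), so the integral test applies.
Compute the improper integral int_{5}^infinity f(x) dx:
  antiderivative F(x) = log(x).
  As x -> infinity, log(x) -> infinity.
  So int = infinity - log(5) = infinity. By the integral test, the series diverges.

diverges


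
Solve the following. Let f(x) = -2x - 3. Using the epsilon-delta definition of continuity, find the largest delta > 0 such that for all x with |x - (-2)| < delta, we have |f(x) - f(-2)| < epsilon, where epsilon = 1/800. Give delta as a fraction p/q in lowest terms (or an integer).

We compute f(-2) = -2*(-2) - 3 = 1.
|f(x) - f(-2)| = |-2x - 3 - (1)| = |-2(x - (-2))| = 2|x - (-2)|.
We need 2|x - (-2)| < 1/800, i.e. |x - (-2)| < 1/800 / 2 = 1/1600.
So any delta <= 1/1600 works. Conversely, if delta > 1/1600, then x = -2 + 1/1600 satisfies |x - (-2)| = 1/1600 < delta but |f(x) - f(-2)| = 2 * 1/1600 = 1/800, which is not < 1/800; so no larger delta works.
Hence the largest such delta is 1/1600.

1/1600


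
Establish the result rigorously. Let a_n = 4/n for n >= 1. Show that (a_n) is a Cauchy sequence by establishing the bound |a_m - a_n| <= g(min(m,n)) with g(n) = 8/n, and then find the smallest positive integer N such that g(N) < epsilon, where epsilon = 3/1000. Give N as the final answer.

For any m, n >= 1, by the triangle inequality:
|a_m - a_n| = |4/m - 4/n| <= 4*1/m + 4*1/n <= 8/min(m,n).
So g(n) = 8/n bounds the Cauchy difference. Since g(n) -> 0, (a_n) is Cauchy.
Now solve g(N) < 3/1000: 8/N < 3/1000 <=> N > 8 / (3/1000) = 8000/3.
The smallest integer strictly greater than 8000/3 is N = 2667.
Check: g(2667) = 8/2667 = 8/2667 < 3/1000; g(2666) = 4/1333 >= 3/1000. So N = 2667.

2667


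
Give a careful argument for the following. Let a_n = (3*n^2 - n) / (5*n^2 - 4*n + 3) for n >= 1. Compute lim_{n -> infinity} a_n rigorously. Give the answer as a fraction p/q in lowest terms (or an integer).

Divide numerator and denominator by n^2, the highest power:
numerator / n^2 = 3 - 1/n
denominator / n^2 = 5 - 4/n + 3/n^2
As n -> infinity, all terms of the form c/n^k (k >= 1) tend to 0.
So numerator / n^2 -> 3 and denominator / n^2 -> 5.
Therefore lim a_n = 3/5.

3/5


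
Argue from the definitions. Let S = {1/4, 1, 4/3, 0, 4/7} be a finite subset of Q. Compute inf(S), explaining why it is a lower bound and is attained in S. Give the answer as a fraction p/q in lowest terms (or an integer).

S is finite, so inf(S) = min(S).
Sorted increasing:
0, 1/4, 4/7, 1, 4/3
The extremum is 0.
For every x in S, x >= 0. And 0 is in S, so it is attained.
Therefore inf(S) = 0.

0


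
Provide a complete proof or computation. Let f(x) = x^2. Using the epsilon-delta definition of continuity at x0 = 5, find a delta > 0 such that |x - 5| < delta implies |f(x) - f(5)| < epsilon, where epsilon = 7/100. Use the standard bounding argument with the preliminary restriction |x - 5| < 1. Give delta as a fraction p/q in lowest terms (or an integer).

Factor: |x^2 - (5)^2| = |x - 5| * |x + 5|.
Impose |x - 5| < 1 first. Then |x + 5| = |(x - 5) + 2*(5)| <= |x - 5| + 2*|5| < 1 + 10 = 11.
So |x^2 - (5)^2| < delta * 11.
We need delta * 11 <= 7/100, i.e. delta <= 7/100/11 = 7/1100.
Since 7/1100 < 1, this is tighter than 1; take delta = 7/1100.
So delta = 7/1100 works.

7/1100


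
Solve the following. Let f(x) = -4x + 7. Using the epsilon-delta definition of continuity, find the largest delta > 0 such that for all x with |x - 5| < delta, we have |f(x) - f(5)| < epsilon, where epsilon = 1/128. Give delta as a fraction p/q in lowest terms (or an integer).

We compute f(5) = -4*(5) + 7 = -13.
|f(x) - f(5)| = |-4x + 7 - (-13)| = |-4(x - 5)| = 4|x - 5|.
We need 4|x - 5| < 1/128, i.e. |x - 5| < 1/128 / 4 = 1/512.
So any delta <= 1/512 works. Conversely, if delta > 1/512, then x = 5 + 1/512 satisfies |x - 5| = 1/512 < delta but |f(x) - f(5)| = 4 * 1/512 = 1/128, which is not < 1/128; so no larger delta works.
Hence the largest such delta is 1/512.

1/512


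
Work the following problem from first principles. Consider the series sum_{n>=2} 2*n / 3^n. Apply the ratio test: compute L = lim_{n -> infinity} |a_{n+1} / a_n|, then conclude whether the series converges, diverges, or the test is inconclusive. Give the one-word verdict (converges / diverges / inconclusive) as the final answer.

Let a_n denote the general term. Form the ratio a_{n+1}/a_n and simplify:
a_{n+1}/a_n = (n + 1)/(3*n)
Take the limit as n -> infinity: L = 1/3.
Since L = 1/3 < 1, the ratio test implies the series converges.

converges


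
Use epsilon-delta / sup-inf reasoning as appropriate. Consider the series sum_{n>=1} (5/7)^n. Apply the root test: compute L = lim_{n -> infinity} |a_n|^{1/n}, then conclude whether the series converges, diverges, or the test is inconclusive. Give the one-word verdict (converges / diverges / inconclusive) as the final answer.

Let a_n denote the general term. Form |a_n|^(1/n) and simplify:
|a_n|^(1/n) = 5/7
Take the limit as n -> infinity: L = 5/7.
Since L = 5/7 < 1, the root test implies convergence.

converges


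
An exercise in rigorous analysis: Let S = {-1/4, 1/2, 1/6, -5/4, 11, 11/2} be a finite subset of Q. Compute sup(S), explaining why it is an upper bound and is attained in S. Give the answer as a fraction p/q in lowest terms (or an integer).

S is finite, so sup(S) = max(S).
Sorted decreasing:
11, 11/2, 1/2, 1/6, -1/4, -5/4
The extremum is 11.
For every x in S, x <= 11. And 11 is in S, so it is attained.
Therefore sup(S) = 11.

11


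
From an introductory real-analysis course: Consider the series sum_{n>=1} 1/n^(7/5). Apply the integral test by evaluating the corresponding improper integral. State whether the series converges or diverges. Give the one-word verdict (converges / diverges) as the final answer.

Let f(x) = x^(-7/5). Then f is positive, continuous, and decreasing on [1, infinity), so the integral test applies.
Compute the improper integral int_{1}^infinity f(x) dx:
  antiderivative F(x) = -5/(2*x^(2/5)).
  As x -> infinity, F(x) -> 0 (since p = 7/5 > 1).
  So int = F(infinity) - F(1) = 0 - (-5/2) = 5/2.
  Finite, so by the integral test, the series converges.

converges


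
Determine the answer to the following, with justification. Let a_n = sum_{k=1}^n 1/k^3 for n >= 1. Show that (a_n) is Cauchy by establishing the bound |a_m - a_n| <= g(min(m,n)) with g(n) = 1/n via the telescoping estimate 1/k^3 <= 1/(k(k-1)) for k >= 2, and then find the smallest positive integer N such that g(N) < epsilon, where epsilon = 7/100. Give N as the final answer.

For m > n >= 1: |a_m - a_n| = sum_{k=n+1}^m 1/k^3.
Use 1/k^3 <= 1/(k(k-1)) = 1/(k-1) - 1/k for k >= 2 (which holds since k^3 >= k^2 >= k(k-1) for k >= 2):
sum_{k=n+1}^m 1/k^3 <= sum_{k=n+1}^m (1/(k-1) - 1/k) = 1/n - 1/m <= 1/n.
By symmetry the same bound holds with n,m swapped, so |a_m - a_n| <= 1/min(m,n) = g(min(m,n)). Since g(n) -> 0, (a_n) is Cauchy.
Now solve g(N) < 7/100: 1/N < 7/100 <=> N > 1/(7/100) = 100/7.
The smallest integer strictly greater than 100/7 is N = 15.
Check: g(15) = 1/15 < 7/100; g(14) = 1/14 >= 7/100. So N = 15.

15


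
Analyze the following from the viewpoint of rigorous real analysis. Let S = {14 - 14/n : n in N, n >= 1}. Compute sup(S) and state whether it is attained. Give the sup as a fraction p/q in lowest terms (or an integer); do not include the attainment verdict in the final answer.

Analysis:
- Values: 0, 7, 28/3, 21/2, ... strictly increasing.
- Minimum is 0 (n=1); inf = 0 (attained).
- 14 - 14/n -> 14 from below; sup = 14, not attained.
Conclusion: sup(S) = 14, not attained in S.

14


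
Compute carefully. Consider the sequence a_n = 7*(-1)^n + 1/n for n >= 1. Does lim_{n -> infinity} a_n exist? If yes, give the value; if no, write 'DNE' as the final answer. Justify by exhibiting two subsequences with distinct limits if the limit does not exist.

Examine the behaviour of a_n along subsequences.
a_{2k} = 7 + 1/(2k) -> 7. a_{2k+1} = -7 + 1/(2k+1) -> -7.
Since these two subsequential limits are 7 and -7, distinct, the full sequence cannot converge (a convergent sequence has all subsequences tending to the same limit). So lim a_n does not exist.

DNE


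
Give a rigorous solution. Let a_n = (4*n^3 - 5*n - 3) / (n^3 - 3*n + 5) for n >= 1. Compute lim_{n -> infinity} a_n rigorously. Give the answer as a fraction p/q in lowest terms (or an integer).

Divide numerator and denominator by n^3, the highest power:
numerator / n^3 = 4 - 5/n^2 - 3/n^3
denominator / n^3 = 1 - 3/n^2 + 5/n^3
As n -> infinity, all terms of the form c/n^k (k >= 1) tend to 0.
So numerator / n^3 -> 4 and denominator / n^3 -> 1.
Therefore lim a_n = 4.

4


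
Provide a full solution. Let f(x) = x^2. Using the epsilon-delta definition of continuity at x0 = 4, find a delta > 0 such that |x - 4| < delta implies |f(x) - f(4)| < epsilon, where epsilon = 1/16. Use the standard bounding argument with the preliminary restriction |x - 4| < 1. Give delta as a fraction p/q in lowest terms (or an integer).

Factor: |x^2 - (4)^2| = |x - 4| * |x + 4|.
Impose |x - 4| < 1 first. Then |x + 4| = |(x - 4) + 2*(4)| <= |x - 4| + 2*|4| < 1 + 8 = 9.
So |x^2 - (4)^2| < delta * 9.
We need delta * 9 <= 1/16, i.e. delta <= 1/16/9 = 1/144.
Since 1/144 < 1, this is tighter than 1; take delta = 1/144.
So delta = 1/144 works.

1/144


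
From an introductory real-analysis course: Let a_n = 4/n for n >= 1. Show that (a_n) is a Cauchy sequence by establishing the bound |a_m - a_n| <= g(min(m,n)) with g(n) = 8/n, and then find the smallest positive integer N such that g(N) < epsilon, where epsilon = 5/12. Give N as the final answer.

For any m, n >= 1, by the triangle inequality:
|a_m - a_n| = |4/m - 4/n| <= 4*1/m + 4*1/n <= 8/min(m,n).
So g(n) = 8/n bounds the Cauchy difference. Since g(n) -> 0, (a_n) is Cauchy.
Now solve g(N) < 5/12: 8/N < 5/12 <=> N > 8 / (5/12) = 96/5.
The smallest integer strictly greater than 96/5 is N = 20.
Check: g(20) = 8/20 = 2/5 < 5/12; g(19) = 8/19 >= 5/12. So N = 20.

20


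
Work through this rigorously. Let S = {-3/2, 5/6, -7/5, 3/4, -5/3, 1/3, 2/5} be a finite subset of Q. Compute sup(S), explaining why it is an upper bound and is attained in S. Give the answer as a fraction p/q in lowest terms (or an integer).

S is finite, so sup(S) = max(S).
Sorted decreasing:
5/6, 3/4, 2/5, 1/3, -7/5, -3/2, -5/3
The extremum is 5/6.
For every x in S, x <= 5/6. And 5/6 is in S, so it is attained.
Therefore sup(S) = 5/6.

5/6


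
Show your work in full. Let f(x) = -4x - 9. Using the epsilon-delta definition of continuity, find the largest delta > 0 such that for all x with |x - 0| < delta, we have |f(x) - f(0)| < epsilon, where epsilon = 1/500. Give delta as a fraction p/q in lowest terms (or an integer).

We compute f(0) = -4*(0) - 9 = -9.
|f(x) - f(0)| = |-4x - 9 - (-9)| = |-4(x - 0)| = 4|x - 0|.
We need 4|x - 0| < 1/500, i.e. |x - 0| < 1/500 / 4 = 1/2000.
So any delta <= 1/2000 works. Conversely, if delta > 1/2000, then x = 0 + 1/2000 satisfies |x - 0| = 1/2000 < delta but |f(x) - f(0)| = 4 * 1/2000 = 1/500, which is not < 1/500; so no larger delta works.
Hence the largest such delta is 1/2000.

1/2000


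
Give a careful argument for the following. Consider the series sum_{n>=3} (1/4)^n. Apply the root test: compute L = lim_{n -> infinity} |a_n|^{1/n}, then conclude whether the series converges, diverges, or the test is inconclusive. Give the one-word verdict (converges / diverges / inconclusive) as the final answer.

Let a_n denote the general term. Form |a_n|^(1/n) and simplify:
|a_n|^(1/n) = 1/4
Take the limit as n -> infinity: L = 1/4.
Since L = 1/4 < 1, the root test implies convergence.

converges


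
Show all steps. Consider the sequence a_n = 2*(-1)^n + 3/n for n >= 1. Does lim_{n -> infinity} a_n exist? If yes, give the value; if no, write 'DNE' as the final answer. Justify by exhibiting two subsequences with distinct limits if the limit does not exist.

Examine the behaviour of a_n along subsequences.
a_{2k} = 2 + 3/(2k) -> 2. a_{2k+1} = -2 + 3/(2k+1) -> -2.
Since these two subsequential limits are 2 and -2, distinct, the full sequence cannot converge (a convergent sequence has all subsequences tending to the same limit). So lim a_n does not exist.

DNE


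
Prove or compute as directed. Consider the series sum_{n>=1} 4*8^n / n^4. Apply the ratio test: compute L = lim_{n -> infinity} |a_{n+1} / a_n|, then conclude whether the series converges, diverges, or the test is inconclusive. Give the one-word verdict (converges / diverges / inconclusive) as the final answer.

Let a_n denote the general term. Form the ratio a_{n+1}/a_n and simplify:
a_{n+1}/a_n = 8*n^4/(n + 1)^4
Take the limit as n -> infinity: L = 8.
Since L = 8 > 1 (or L = infinity), the ratio test implies the series diverges.

diverges


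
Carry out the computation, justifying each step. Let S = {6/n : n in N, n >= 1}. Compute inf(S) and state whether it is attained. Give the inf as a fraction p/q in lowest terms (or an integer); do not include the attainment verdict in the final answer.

Analysis:
- Values: 6, 3, 2, 3/2, ... strictly decreasing.
- The maximum is 6 (n=1); sup = 6 (attained).
- The set is bounded below by 0; 6/n -> 0 so 0 is the greatest lower bound.
- 0 is not in the set, so inf = 0 is not attained.
Conclusion: inf(S) = 0, not attained in S.

0


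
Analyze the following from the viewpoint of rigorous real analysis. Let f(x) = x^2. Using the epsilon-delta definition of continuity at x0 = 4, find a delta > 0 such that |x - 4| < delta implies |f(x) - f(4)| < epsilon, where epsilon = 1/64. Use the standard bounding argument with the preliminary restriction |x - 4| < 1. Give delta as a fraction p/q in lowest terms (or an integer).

Factor: |x^2 - (4)^2| = |x - 4| * |x + 4|.
Impose |x - 4| < 1 first. Then |x + 4| = |(x - 4) + 2*(4)| <= |x - 4| + 2*|4| < 1 + 8 = 9.
So |x^2 - (4)^2| < delta * 9.
We need delta * 9 <= 1/64, i.e. delta <= 1/64/9 = 1/576.
Since 1/576 < 1, this is tighter than 1; take delta = 1/576.
So delta = 1/576 works.

1/576


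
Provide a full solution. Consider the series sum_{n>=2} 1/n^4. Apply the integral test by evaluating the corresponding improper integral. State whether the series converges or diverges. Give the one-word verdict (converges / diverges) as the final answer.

Let f(x) = x^(-4). Then f is positive, continuous, and decreasing on [2, infinity), so the integral test applies.
Compute the improper integral int_{2}^infinity f(x) dx:
  antiderivative F(x) = -1/(3*x^3).
  As x -> infinity, F(x) -> 0 (since p = 4 > 1).
  So int = F(infinity) - F(2) = 0 - (-1/24) = 1/24.
  Finite, so by the integral test, the series converges.

converges


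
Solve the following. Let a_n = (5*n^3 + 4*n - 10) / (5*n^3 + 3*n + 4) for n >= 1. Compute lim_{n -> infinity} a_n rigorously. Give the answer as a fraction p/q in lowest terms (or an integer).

Divide numerator and denominator by n^3, the highest power:
numerator / n^3 = 5 + 4/n^2 - 10/n^3
denominator / n^3 = 5 + 3/n^2 + 4/n^3
As n -> infinity, all terms of the form c/n^k (k >= 1) tend to 0.
So numerator / n^3 -> 5 and denominator / n^3 -> 5.
Therefore lim a_n = 1.

1


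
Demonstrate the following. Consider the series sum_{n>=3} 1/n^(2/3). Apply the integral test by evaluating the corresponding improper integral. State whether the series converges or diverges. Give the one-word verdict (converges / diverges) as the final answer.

Let f(x) = x^(-2/3). Then f is positive, continuous, and decreasing on [3, infinity), so the integral test applies.
Compute the improper integral int_{3}^infinity f(x) dx:
  antiderivative F(x) = 3*x^(1/3).
  As x -> infinity, F(x) -> infinity (since p = 2/3 < 1).
  So the integral diverges. By the integral test, the series diverges.

diverges


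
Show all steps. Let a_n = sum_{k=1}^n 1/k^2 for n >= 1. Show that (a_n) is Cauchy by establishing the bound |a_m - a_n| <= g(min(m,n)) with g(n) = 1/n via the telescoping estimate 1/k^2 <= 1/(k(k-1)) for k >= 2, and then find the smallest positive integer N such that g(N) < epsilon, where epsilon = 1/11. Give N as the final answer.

For m > n >= 1: |a_m - a_n| = sum_{k=n+1}^m 1/k^2.
Use 1/k^2 <= 1/(k(k-1)) = 1/(k-1) - 1/k for k >= 2:
sum_{k=n+1}^m 1/k^2 <= sum_{k=n+1}^m (1/(k-1) - 1/k) = 1/n - 1/m <= 1/n.
By symmetry the same bound holds with n,m swapped, so |a_m - a_n| <= 1/min(m,n) = g(min(m,n)). Since g(n) -> 0, (a_n) is Cauchy.
Now solve g(N) < 1/11: 1/N < 1/11 <=> N > 1/(1/11) = 11.
The smallest integer strictly greater than 11 is N = 12.
Check: g(12) = 1/12 < 1/11; g(11) = 1/11 >= 1/11. So N = 12.

12


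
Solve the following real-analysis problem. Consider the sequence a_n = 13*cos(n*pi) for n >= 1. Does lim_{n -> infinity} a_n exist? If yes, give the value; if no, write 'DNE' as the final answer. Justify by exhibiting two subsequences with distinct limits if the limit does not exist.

Examine the behaviour of a_n along subsequences.
cos(n*pi) = (-1)^n, so a_n = 13*(-1)^n. a_{2k} = 13 -> 13. a_{2k+1} = -13 -> -13.
Since these two subsequential limits are 13 and -13, distinct, the full sequence cannot converge (a convergent sequence has all subsequences tending to the same limit). So lim a_n does not exist.

DNE


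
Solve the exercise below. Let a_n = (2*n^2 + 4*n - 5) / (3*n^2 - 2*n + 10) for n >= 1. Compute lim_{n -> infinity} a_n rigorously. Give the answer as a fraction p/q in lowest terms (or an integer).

Divide numerator and denominator by n^2, the highest power:
numerator / n^2 = 2 + 4/n - 5/n^2
denominator / n^2 = 3 - 2/n + 10/n^2
As n -> infinity, all terms of the form c/n^k (k >= 1) tend to 0.
So numerator / n^2 -> 2 and denominator / n^2 -> 3.
Therefore lim a_n = 2/3.

2/3


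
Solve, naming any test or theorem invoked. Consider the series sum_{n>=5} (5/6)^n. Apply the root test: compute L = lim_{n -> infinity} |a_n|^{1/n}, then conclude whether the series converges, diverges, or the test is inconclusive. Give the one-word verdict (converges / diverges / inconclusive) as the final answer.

Let a_n denote the general term. Form |a_n|^(1/n) and simplify:
|a_n|^(1/n) = 5/6
Take the limit as n -> infinity: L = 5/6.
Since L = 5/6 < 1, the root test implies convergence.

converges


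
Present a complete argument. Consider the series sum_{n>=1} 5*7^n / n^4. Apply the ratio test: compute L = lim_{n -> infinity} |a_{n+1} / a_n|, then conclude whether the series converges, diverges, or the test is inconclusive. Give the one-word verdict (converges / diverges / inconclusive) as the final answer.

Let a_n denote the general term. Form the ratio a_{n+1}/a_n and simplify:
a_{n+1}/a_n = 7*n^4/(n + 1)^4
Take the limit as n -> infinity: L = 7.
Since L = 7 > 1 (or L = infinity), the ratio test implies the series diverges.

diverges


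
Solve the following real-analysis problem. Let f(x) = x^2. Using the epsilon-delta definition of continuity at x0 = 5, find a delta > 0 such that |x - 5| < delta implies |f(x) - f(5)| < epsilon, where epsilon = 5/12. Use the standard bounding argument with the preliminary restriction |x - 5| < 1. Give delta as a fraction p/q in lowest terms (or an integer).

Factor: |x^2 - (5)^2| = |x - 5| * |x + 5|.
Impose |x - 5| < 1 first. Then |x + 5| = |(x - 5) + 2*(5)| <= |x - 5| + 2*|5| < 1 + 10 = 11.
So |x^2 - (5)^2| < delta * 11.
We need delta * 11 <= 5/12, i.e. delta <= 5/12/11 = 5/132.
Since 5/132 < 1, this is tighter than 1; take delta = 5/132.
So delta = 5/132 works.

5/132


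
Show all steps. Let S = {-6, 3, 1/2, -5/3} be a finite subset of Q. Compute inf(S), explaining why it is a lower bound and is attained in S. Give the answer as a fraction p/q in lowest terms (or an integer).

S is finite, so inf(S) = min(S).
Sorted increasing:
-6, -5/3, 1/2, 3
The extremum is -6.
For every x in S, x >= -6. And -6 is in S, so it is attained.
Therefore inf(S) = -6.

-6


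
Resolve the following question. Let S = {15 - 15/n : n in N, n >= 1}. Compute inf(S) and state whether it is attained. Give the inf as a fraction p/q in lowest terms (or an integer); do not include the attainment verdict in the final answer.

Analysis:
- Values: 0, 15/2, 10, 45/4, ... strictly increasing.
- Minimum is 0 (n=1); inf = 0 (attained).
- 15 - 15/n -> 15 from below; sup = 15, not attained.
Conclusion: inf(S) = 0, attained in S.

0


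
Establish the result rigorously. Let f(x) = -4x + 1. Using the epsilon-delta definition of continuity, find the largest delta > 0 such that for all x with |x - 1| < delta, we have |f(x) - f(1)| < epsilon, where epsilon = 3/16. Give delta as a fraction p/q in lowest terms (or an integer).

We compute f(1) = -4*(1) + 1 = -3.
|f(x) - f(1)| = |-4x + 1 - (-3)| = |-4(x - 1)| = 4|x - 1|.
We need 4|x - 1| < 3/16, i.e. |x - 1| < 3/16 / 4 = 3/64.
So any delta <= 3/64 works. Conversely, if delta > 3/64, then x = 1 + 3/64 satisfies |x - 1| = 3/64 < delta but |f(x) - f(1)| = 4 * 3/64 = 3/16, which is not < 3/16; so no larger delta works.
Hence the largest such delta is 3/64.

3/64


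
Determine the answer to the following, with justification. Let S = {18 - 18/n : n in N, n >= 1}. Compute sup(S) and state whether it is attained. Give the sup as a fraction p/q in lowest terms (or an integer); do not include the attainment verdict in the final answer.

Analysis:
- Values: 0, 9, 12, 27/2, ... strictly increasing.
- Minimum is 0 (n=1); inf = 0 (attained).
- 18 - 18/n -> 18 from below; sup = 18, not attained.
Conclusion: sup(S) = 18, not attained in S.

18


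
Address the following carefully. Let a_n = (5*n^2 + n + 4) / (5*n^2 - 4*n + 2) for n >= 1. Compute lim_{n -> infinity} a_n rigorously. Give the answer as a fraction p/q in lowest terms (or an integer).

Divide numerator and denominator by n^2, the highest power:
numerator / n^2 = 5 + 1/n + 4/n^2
denominator / n^2 = 5 - 4/n + 2/n^2
As n -> infinity, all terms of the form c/n^k (k >= 1) tend to 0.
So numerator / n^2 -> 5 and denominator / n^2 -> 5.
Therefore lim a_n = 1.

1


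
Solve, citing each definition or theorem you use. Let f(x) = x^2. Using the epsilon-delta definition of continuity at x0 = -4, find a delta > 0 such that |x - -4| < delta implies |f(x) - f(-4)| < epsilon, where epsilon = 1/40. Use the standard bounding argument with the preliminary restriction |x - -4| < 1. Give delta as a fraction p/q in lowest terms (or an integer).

Factor: |x^2 - (-4)^2| = |x - -4| * |x + -4|.
Impose |x - -4| < 1 first. Then |x + -4| = |(x - -4) + 2*(-4)| <= |x - -4| + 2*|-4| < 1 + 8 = 9.
So |x^2 - (-4)^2| < delta * 9.
We need delta * 9 <= 1/40, i.e. delta <= 1/40/9 = 1/360.
Since 1/360 < 1, this is tighter than 1; take delta = 1/360.
So delta = 1/360 works.

1/360


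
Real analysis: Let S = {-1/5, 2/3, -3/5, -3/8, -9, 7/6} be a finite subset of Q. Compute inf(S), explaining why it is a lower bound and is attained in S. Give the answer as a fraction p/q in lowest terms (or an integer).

S is finite, so inf(S) = min(S).
Sorted increasing:
-9, -3/5, -3/8, -1/5, 2/3, 7/6
The extremum is -9.
For every x in S, x >= -9. And -9 is in S, so it is attained.
Therefore inf(S) = -9.

-9


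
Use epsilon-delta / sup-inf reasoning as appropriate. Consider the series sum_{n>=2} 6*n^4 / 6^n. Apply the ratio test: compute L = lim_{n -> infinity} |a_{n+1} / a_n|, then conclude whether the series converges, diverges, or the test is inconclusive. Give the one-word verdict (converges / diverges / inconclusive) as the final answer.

Let a_n denote the general term. Form the ratio a_{n+1}/a_n and simplify:
a_{n+1}/a_n = (n + 1)^4/(6*n^4)
Take the limit as n -> infinity: L = 1/6.
Since L = 1/6 < 1, the ratio test implies the series converges.

converges


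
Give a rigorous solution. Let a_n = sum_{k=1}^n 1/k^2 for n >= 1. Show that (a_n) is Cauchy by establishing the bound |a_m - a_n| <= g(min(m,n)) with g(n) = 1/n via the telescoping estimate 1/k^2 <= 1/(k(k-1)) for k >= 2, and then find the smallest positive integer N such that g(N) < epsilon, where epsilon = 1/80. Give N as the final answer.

For m > n >= 1: |a_m - a_n| = sum_{k=n+1}^m 1/k^2.
Use 1/k^2 <= 1/(k(k-1)) = 1/(k-1) - 1/k for k >= 2:
sum_{k=n+1}^m 1/k^2 <= sum_{k=n+1}^m (1/(k-1) - 1/k) = 1/n - 1/m <= 1/n.
By symmetry the same bound holds with n,m swapped, so |a_m - a_n| <= 1/min(m,n) = g(min(m,n)). Since g(n) -> 0, (a_n) is Cauchy.
Now solve g(N) < 1/80: 1/N < 1/80 <=> N > 1/(1/80) = 80.
The smallest integer strictly greater than 80 is N = 81.
Check: g(81) = 1/81 < 1/80; g(80) = 1/80 >= 1/80. So N = 81.

81


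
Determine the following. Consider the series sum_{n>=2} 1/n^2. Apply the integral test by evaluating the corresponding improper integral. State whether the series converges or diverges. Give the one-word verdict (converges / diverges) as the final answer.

Let f(x) = x^(-2). Then f is positive, continuous, and decreasing on [2, infinity), so the integral test applies.
Compute the improper integral int_{2}^infinity f(x) dx:
  antiderivative F(x) = -1/x.
  As x -> infinity, F(x) -> 0 (since p = 2 > 1).
  So int = F(infinity) - F(2) = 0 - (-1/2) = 1/2.
  Finite, so by the integral test, the series converges.

converges


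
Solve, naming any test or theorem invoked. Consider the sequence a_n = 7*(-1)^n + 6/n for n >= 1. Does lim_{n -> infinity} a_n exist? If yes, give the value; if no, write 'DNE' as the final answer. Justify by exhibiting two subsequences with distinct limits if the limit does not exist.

Examine the behaviour of a_n along subsequences.
a_{2k} = 7 + 6/(2k) -> 7. a_{2k+1} = -7 + 6/(2k+1) -> -7.
Since these two subsequential limits are 7 and -7, distinct, the full sequence cannot converge (a convergent sequence has all subsequences tending to the same limit). So lim a_n does not exist.

DNE


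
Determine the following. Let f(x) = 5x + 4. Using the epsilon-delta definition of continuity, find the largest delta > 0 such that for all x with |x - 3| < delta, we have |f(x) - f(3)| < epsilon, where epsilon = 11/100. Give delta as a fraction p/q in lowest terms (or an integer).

We compute f(3) = 5*(3) + 4 = 19.
|f(x) - f(3)| = |5x + 4 - (19)| = |5(x - 3)| = 5|x - 3|.
We need 5|x - 3| < 11/100, i.e. |x - 3| < 11/100 / 5 = 11/500.
So any delta <= 11/500 works. Conversely, if delta > 11/500, then x = 3 + 11/500 satisfies |x - 3| = 11/500 < delta but |f(x) - f(3)| = 5 * 11/500 = 11/100, which is not < 11/100; so no larger delta works.
Hence the largest such delta is 11/500.

11/500


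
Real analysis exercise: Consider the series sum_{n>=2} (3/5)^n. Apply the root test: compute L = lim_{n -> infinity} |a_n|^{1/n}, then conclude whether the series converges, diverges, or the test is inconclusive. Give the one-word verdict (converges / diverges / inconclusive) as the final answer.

Let a_n denote the general term. Form |a_n|^(1/n) and simplify:
|a_n|^(1/n) = 3/5
Take the limit as n -> infinity: L = 3/5.
Since L = 3/5 < 1, the root test implies convergence.

converges


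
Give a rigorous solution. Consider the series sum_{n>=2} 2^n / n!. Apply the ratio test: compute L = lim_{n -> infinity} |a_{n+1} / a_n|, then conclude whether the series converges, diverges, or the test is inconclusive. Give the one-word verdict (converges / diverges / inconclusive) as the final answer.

Let a_n denote the general term. Form the ratio a_{n+1}/a_n and simplify:
a_{n+1}/a_n = 2/(n + 1)
Take the limit as n -> infinity: L = 0.
Since L = 0 < 1, the ratio test implies the series converges.

converges


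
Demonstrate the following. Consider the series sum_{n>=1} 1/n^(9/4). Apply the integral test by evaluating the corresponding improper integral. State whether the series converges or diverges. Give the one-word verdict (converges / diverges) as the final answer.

Let f(x) = x^(-9/4). Then f is positive, continuous, and decreasing on [1, infinity), so the integral test applies.
Compute the improper integral int_{1}^infinity f(x) dx:
  antiderivative F(x) = -4/(5*x^(5/4)).
  As x -> infinity, F(x) -> 0 (since p = 9/4 > 1).
  So int = F(infinity) - F(1) = 0 - (-4/5) = 4/5.
  Finite, so by the integral test, the series converges.

converges


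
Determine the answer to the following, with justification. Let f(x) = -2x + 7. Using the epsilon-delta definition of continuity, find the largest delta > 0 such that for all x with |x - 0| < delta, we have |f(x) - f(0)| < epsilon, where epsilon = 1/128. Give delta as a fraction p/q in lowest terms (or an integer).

We compute f(0) = -2*(0) + 7 = 7.
|f(x) - f(0)| = |-2x + 7 - (7)| = |-2(x - 0)| = 2|x - 0|.
We need 2|x - 0| < 1/128, i.e. |x - 0| < 1/128 / 2 = 1/256.
So any delta <= 1/256 works. Conversely, if delta > 1/256, then x = 0 + 1/256 satisfies |x - 0| = 1/256 < delta but |f(x) - f(0)| = 2 * 1/256 = 1/128, which is not < 1/128; so no larger delta works.
Hence the largest such delta is 1/256.

1/256


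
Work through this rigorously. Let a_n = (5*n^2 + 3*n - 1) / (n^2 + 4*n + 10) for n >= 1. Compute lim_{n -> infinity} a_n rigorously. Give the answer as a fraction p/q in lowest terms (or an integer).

Divide numerator and denominator by n^2, the highest power:
numerator / n^2 = 5 + 3/n - 1/n^2
denominator / n^2 = 1 + 4/n + 10/n^2
As n -> infinity, all terms of the form c/n^k (k >= 1) tend to 0.
So numerator / n^2 -> 5 and denominator / n^2 -> 1.
Therefore lim a_n = 5.

5


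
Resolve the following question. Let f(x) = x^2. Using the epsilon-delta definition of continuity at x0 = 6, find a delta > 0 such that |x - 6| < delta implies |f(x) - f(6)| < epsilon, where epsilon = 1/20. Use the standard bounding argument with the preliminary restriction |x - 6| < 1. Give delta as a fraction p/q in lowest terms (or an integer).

Factor: |x^2 - (6)^2| = |x - 6| * |x + 6|.
Impose |x - 6| < 1 first. Then |x + 6| = |(x - 6) + 2*(6)| <= |x - 6| + 2*|6| < 1 + 12 = 13.
So |x^2 - (6)^2| < delta * 13.
We need delta * 13 <= 1/20, i.e. delta <= 1/20/13 = 1/260.
Since 1/260 < 1, this is tighter than 1; take delta = 1/260.
So delta = 1/260 works.

1/260


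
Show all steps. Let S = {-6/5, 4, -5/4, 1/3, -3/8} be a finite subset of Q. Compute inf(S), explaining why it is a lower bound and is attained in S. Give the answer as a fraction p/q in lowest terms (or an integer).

S is finite, so inf(S) = min(S).
Sorted increasing:
-5/4, -6/5, -3/8, 1/3, 4
The extremum is -5/4.
For every x in S, x >= -5/4. And -5/4 is in S, so it is attained.
Therefore inf(S) = -5/4.

-5/4


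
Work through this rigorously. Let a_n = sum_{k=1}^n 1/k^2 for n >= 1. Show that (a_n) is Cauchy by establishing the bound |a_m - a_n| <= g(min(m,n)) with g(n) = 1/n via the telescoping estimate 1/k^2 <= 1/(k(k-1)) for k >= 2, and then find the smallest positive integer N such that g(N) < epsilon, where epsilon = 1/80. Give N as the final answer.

For m > n >= 1: |a_m - a_n| = sum_{k=n+1}^m 1/k^2.
Use 1/k^2 <= 1/(k(k-1)) = 1/(k-1) - 1/k for k >= 2:
sum_{k=n+1}^m 1/k^2 <= sum_{k=n+1}^m (1/(k-1) - 1/k) = 1/n - 1/m <= 1/n.
By symmetry the same bound holds with n,m swapped, so |a_m - a_n| <= 1/min(m,n) = g(min(m,n)). Since g(n) -> 0, (a_n) is Cauchy.
Now solve g(N) < 1/80: 1/N < 1/80 <=> N > 1/(1/80) = 80.
The smallest integer strictly greater than 80 is N = 81.
Check: g(81) = 1/81 < 1/80; g(80) = 1/80 >= 1/80. So N = 81.

81


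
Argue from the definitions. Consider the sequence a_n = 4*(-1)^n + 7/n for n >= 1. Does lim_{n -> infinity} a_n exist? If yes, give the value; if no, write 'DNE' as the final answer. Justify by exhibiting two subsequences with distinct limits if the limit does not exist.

Examine the behaviour of a_n along subsequences.
a_{2k} = 4 + 7/(2k) -> 4. a_{2k+1} = -4 + 7/(2k+1) -> -4.
Since these two subsequential limits are 4 and -4, distinct, the full sequence cannot converge (a convergent sequence has all subsequences tending to the same limit). So lim a_n does not exist.

DNE


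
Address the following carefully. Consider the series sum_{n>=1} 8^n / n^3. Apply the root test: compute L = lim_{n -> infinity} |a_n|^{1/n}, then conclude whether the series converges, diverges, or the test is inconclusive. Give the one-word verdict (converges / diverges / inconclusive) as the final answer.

Let a_n denote the general term. Form |a_n|^(1/n) and simplify:
|a_n|^(1/n) = 8/n^(3/n)
Take the limit as n -> infinity: L = 8.
Since L = 8 > 1, the root test implies divergence.

diverges


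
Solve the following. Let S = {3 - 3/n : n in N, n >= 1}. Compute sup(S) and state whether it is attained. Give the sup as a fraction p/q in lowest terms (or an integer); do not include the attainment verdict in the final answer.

Analysis:
- Values: 0, 3/2, 2, 9/4, ... strictly increasing.
- Minimum is 0 (n=1); inf = 0 (attained).
- 3 - 3/n -> 3 from below; sup = 3, not attained.
Conclusion: sup(S) = 3, not attained in S.

3


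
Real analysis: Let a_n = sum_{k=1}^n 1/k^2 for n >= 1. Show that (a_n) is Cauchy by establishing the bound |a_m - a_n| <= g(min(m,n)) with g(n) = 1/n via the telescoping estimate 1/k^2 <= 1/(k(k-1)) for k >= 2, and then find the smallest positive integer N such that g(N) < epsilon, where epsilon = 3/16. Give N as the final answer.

For m > n >= 1: |a_m - a_n| = sum_{k=n+1}^m 1/k^2.
Use 1/k^2 <= 1/(k(k-1)) = 1/(k-1) - 1/k for k >= 2:
sum_{k=n+1}^m 1/k^2 <= sum_{k=n+1}^m (1/(k-1) - 1/k) = 1/n - 1/m <= 1/n.
By symmetry the same bound holds with n,m swapped, so |a_m - a_n| <= 1/min(m,n) = g(min(m,n)). Since g(n) -> 0, (a_n) is Cauchy.
Now solve g(N) < 3/16: 1/N < 3/16 <=> N > 1/(3/16) = 16/3.
The smallest integer strictly greater than 16/3 is N = 6.
Check: g(6) = 1/6 < 3/16; g(5) = 1/5 >= 3/16. So N = 6.

6


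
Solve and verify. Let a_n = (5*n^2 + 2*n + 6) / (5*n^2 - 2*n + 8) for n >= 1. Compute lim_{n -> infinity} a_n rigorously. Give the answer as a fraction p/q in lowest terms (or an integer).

Divide numerator and denominator by n^2, the highest power:
numerator / n^2 = 5 + 2/n + 6/n^2
denominator / n^2 = 5 - 2/n + 8/n^2
As n -> infinity, all terms of the form c/n^k (k >= 1) tend to 0.
So numerator / n^2 -> 5 and denominator / n^2 -> 5.
Therefore lim a_n = 1.

1


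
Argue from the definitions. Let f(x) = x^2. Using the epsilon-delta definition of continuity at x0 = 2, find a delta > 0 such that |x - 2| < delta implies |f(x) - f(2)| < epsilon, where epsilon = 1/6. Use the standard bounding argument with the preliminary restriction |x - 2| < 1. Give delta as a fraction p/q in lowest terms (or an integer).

Factor: |x^2 - (2)^2| = |x - 2| * |x + 2|.
Impose |x - 2| < 1 first. Then |x + 2| = |(x - 2) + 2*(2)| <= |x - 2| + 2*|2| < 1 + 4 = 5.
So |x^2 - (2)^2| < delta * 5.
We need delta * 5 <= 1/6, i.e. delta <= 1/6/5 = 1/30.
Since 1/30 < 1, this is tighter than 1; take delta = 1/30.
So delta = 1/30 works.

1/30


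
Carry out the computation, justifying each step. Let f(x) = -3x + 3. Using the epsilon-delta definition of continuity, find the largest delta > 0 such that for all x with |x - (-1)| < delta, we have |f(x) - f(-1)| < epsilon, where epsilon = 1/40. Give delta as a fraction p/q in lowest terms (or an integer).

We compute f(-1) = -3*(-1) + 3 = 6.
|f(x) - f(-1)| = |-3x + 3 - (6)| = |-3(x - (-1))| = 3|x - (-1)|.
We need 3|x - (-1)| < 1/40, i.e. |x - (-1)| < 1/40 / 3 = 1/120.
So any delta <= 1/120 works. Conversely, if delta > 1/120, then x = -1 + 1/120 satisfies |x - (-1)| = 1/120 < delta but |f(x) - f(-1)| = 3 * 1/120 = 1/40, which is not < 1/40; so no larger delta works.
Hence the largest such delta is 1/120.

1/120
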